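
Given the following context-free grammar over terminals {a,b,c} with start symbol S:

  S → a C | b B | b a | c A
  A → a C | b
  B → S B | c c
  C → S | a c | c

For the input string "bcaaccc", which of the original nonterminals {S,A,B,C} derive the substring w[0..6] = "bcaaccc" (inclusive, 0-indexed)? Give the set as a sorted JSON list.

Convert to CNF:
  S -> T0 C | T1 A | T2 B | T2 T0
  A -> T0 C | b
  B -> S B | T1 T1
  C -> T0 C | T0 T1 | T1 A | T2 B | T2 T0 | c
  T0 -> a
  T1 -> c
  T2 -> b

Fill CYK table bottom-up — only the sub-triangle for w[0..6]:
  [0..0]={A,T2}  "b"  orig:{A}
  [1..1]={C,T1}  "c"  orig:{C}
  [2..2]={T0}  "a"  orig:{}
  [3..3]={T0}  "a"  orig:{}
  [4..4]={C,T1}  "c"  orig:{C}
  [5..5]={C,T1}  "c"  orig:{C}
  [6..6]={C,T1}  "c"  orig:{C}
  [0..1]=∅  "bc"
  [1..2]=∅  "ca"
  [2..3]=∅  "aa"
  [3..4]={A,C,S}  "ac"
  [4..5]={B}  "cc"
  [5..6]={B}  "cc"
  [0..2]=∅  "bca"
  [1..3]=∅  "caa"
  [2..4]={A,C,S}  "aac"
  [3..5]=∅  "acc"
  [4..6]=∅  "ccc"
  [0..3]=∅  "bcaa"
  [1..4]={C,S}  "caac"
  [2..5]=∅  "aacc"
  [3..6]={B}  "accc"
  [0..4]=∅  "bcaac"
  [1..5]=∅  "caacc"
  [2..6]={B}  "aaccc"
  [0..5]=∅  "bcaacc"
  [1..6]={B}  "caaccc"
  [0..6]={C,S}  "bcaaccc"

Original NTs in T[0,6] deriving "bcaaccc": ["C", "S"]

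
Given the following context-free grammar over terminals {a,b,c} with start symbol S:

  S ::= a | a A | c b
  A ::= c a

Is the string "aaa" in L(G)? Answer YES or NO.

Convert to CNF:
  S -> T0 T2 | T1 A | a
  A -> T0 T1
  T0 -> c
  T1 -> a
  T2 -> b

Fill CYK table bottom-up:
  cell(0,0) a: {S,T1}  orig:{S}
  cell(1,1) a: {S,T1}  orig:{S}
  cell(2,2) a: {S,T1}  orig:{S}
  cell(0,1) aa: ∅
  cell(1,2) aa: ∅
  cell(0,2) aaa: ∅

S ∉ T[0,2] ⇒ NO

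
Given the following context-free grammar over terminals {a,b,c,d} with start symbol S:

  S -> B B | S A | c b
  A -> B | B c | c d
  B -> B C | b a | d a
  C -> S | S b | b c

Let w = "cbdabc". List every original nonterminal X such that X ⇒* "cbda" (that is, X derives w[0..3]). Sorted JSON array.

CNF form of G:
  S -> B B | S A | T0 T1
  A -> B C | B T0 | T0 T3 | T1 T2 | T3 T2
  B -> B C | T1 T2 | T3 T2
  C -> B B | S A | S T1 | T0 T1 | T1 T0
  T0 -> c
  T1 -> b
  T2 -> a
  T3 -> d

CYK table (by increasing span), restricted to cells inside w[0..3]:
  cell(0,0) c: {T0}  orig:{}
  cell(1,1) b: {T1}  orig:{}
  cell(2,2) d: {T3}  orig:{}
  cell(3,3) a: {T2}  orig:{}
  cell(0,1) cb: {C,S}
  cell(1,2) bd: ∅
  cell(2,3) da: {A,B}
  cell(0,2) cbd: ∅
  cell(1,3) bda: ∅
  cell(0,3) cbda: {C,S}

Original NTs in T[0,3] deriving "cbda": ["C", "S"]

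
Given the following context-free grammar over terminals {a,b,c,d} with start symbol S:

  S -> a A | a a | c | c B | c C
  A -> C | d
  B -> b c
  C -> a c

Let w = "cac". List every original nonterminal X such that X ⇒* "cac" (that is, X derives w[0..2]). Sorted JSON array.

CNF form of G:
  S -> T0 A | T0 T0 | T1 B | T1 C | c
  A -> T0 T1 | d
  B -> T2 T1
  C -> T0 T1
  T0 -> a
  T1 -> c
  T2 -> b

CYK table (by increasing span) (cells [i..j] with 0 ≤ i ≤ j ≤ 2 only):
  T[0,0] 'c' = {S,T1}  orig:{S}
  T[1,1] 'a' = {T0}  orig:{}
  T[2,2] 'c' = {S,T1}  orig:{S}
  T[0,1] 'ca' = ∅
  T[1,2] 'ac' = {A,C}
  T[0,2] 'cac' = {S}

Original NTs in T[0,2] deriving "cac": ["S"]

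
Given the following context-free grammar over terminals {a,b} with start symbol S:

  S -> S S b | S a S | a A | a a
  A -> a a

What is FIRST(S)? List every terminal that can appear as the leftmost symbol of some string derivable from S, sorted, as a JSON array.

FIRST iteration:
[1]
  A via A→a a: +{a}
  S via S→a A: +{a}
  FIRST[S]={a}  FIRST[A]={a}
[2] done
  FIRST[S]={a}  FIRST[A]={a}

FIRST(S) = ["a"]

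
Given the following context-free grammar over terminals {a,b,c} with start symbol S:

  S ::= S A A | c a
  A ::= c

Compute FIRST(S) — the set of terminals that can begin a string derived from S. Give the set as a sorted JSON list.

FIRST sets, iterate to fixpoint:
pass 1:
  A via A→c: +{c}
  S via S→c a: +{c}
  FIRST[S]={c}  FIRST[A]={c}
pass 2: (no change)
  FIRST[S]={c}  FIRST[A]={c}

FIRST(S) = ["c"]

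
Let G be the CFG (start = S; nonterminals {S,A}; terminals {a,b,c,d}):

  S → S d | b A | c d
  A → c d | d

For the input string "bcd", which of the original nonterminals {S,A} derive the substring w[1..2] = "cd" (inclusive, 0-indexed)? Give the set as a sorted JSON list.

CNF form of G:
  S -> S T1 | T0 T1 | T2 A
  A -> T0 T1 | d
  T0 -> c
  T1 -> d
  T2 -> b

Fill CYK table bottom-up (cells [i..j] with 1 ≤ i ≤ j ≤ 2 only):
  T[1,1] 'c' = {T0}  orig:{}
  T[2,2] 'd' = {A,T1}  orig:{A}
  T[1,2] 'cd' = {A,S}

Original NTs in T[1,2] deriving "cd": ["A", "S"]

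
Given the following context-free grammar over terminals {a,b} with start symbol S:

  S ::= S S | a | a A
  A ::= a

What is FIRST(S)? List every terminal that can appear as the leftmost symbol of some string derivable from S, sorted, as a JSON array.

FIRST sets, iterate to fixpoint:
[1]
  A via A→a: +{a}
  S via S→a: +{a}
  S: {a}  A: {a}
[2] — fixpoint
  S: {a}  A: {a}

FIRST(S) = ["a"]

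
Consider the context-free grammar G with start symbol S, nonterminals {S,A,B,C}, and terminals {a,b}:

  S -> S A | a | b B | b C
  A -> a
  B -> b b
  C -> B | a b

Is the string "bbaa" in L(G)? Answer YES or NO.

Convert to CNF:
  S -> S A | T0 B | T0 C | a
  A -> a
  B -> T0 T0
  C -> T0 T0 | T1 T0
  T0 -> b
  T1 -> a

CYK table (by increasing span):
  T[0,0] 'b' = {T0}  orig:{}
  T[1,1] 'b' = {T0}  orig:{}
  T[2,2] 'a' = {A,S,T1}  orig:{A,S}
  T[3,3] 'a' = {A,S,T1}  orig:{A,S}
  T[0,1] 'bb' = {B,C}
  T[1,2] 'ba' = ∅
  T[2,3] 'aa' = {S}
  T[0,2] 'bba' = ∅
  T[1,3] 'baa' = ∅
  T[0,3] 'bbaa' = ∅

S ∉ T[0,3] ⇒ NO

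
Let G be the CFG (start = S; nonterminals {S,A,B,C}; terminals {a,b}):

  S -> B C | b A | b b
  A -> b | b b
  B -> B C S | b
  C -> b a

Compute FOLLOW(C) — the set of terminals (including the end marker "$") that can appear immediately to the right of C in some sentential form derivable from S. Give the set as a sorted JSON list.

FIRST sets, iterate to fixpoint:
iter 1:
  A via A→b: +{b}
  B via B→b: +{b}
  C via C→b a: +{b}
  S via S→B C: +{b}
  FIRST(S)={b}  FIRST(A)={b}  FIRST(B)={b}  FIRST(C)={b}
iter 2: done
  FIRST(S)={b}  FIRST(A)={b}  FIRST(B)={b}  FIRST(C)={b}

Compute FOLLOW by fixpoint:
FOLLOW(S) := {$}
[1]
  B→B C S: FOLLOW(B) ⊇ FIRST(C) = {b}; new: +{b}
  B→B C S: FOLLOW(C) ⊇ FIRST(S) = {b}; new: +{b}
  B→B C S: FOLLOW(S) ⊇ FOLLOW(B) ⊇ {b}; new: +{b}
  S→B C: FOLLOW(C) ⊇ FOLLOW(S) ⊇ {$,b}; new: +{$}
  S→b A: FOLLOW(A) ⊇ FOLLOW(S) ⊇ {$,b}; new: +{$,b}
  FOLLOW(S)={$,b}  FOLLOW(A)={$,b}  FOLLOW(B)={b}  FOLLOW(C)={$,b}
[2] — fixpoint
  FOLLOW(S)={$,b}  FOLLOW(A)={$,b}  FOLLOW(B)={b}  FOLLOW(C)={$,b}

FOLLOW(C) = ["$", "b"]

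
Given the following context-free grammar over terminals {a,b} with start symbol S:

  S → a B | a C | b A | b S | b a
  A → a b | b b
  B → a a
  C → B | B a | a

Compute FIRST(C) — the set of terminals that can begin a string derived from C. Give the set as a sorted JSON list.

FIRST sets, iterate to fixpoint:
iter 1:
  A via A→a b: +{a}
  A via A→b b: +{b}
  B via B→a a: +{a}
  C via C→B: +{a}
  S via S→a B: +{a}
  S via S→b A: +{b}
  FIRST[S]={a,b}  FIRST[A]={a,b}  FIRST[B]={a}  FIRST[C]={a}
iter 2: — fixpoint
  FIRST[S]={a,b}  FIRST[A]={a,b}  FIRST[B]={a}  FIRST[C]={a}

FIRST(C) = ["a"]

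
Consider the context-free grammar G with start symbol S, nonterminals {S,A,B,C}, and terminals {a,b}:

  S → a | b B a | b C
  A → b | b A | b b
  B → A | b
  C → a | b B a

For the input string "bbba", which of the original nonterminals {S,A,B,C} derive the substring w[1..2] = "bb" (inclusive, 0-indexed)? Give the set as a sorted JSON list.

Convert to CNF:
  S -> T0 C | T0 X3 | a
  A -> T0 A | T0 T0 | b
  B -> T0 A | T0 T0 | b
  C -> T0 X2 | a
  T0 -> b
  T1 -> a
  X2 -> B T1
  X3 -> B T1

CYK table (by increasing span) (cells [i..j] with 1 ≤ i ≤ j ≤ 2 only):
  cell(1,1) b: {A,B,T0}  orig:{A,B}
  cell(2,2) b: {A,B,T0}  orig:{A,B}
  cell(1,2) bb: {A,B}

Original NTs in T[1,2] deriving "bb": ["A", "B"]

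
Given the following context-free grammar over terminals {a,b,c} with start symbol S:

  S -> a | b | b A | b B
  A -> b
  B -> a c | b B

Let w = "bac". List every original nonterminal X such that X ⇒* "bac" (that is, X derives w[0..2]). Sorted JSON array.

Convert to CNF:
  S -> T2 A | T2 B | a | b
  A -> b
  B -> T0 T1 | T2 B
  T0 -> a
  T1 -> c
  T2 -> b

CYK table (by increasing span), restricted to cells inside w[0..2]:
  cell(0,0) b: {A,S,T2}  orig:{A,S}
  cell(1,1) a: {S,T0}  orig:{S}
  cell(2,2) c: {T1}  orig:{}
  cell(0,1) ba: ∅
  cell(1,2) ac: {B}
  cell(0,2) bac: {B,S}

Original NTs in T[0,2] deriving "bac": ["B", "S"]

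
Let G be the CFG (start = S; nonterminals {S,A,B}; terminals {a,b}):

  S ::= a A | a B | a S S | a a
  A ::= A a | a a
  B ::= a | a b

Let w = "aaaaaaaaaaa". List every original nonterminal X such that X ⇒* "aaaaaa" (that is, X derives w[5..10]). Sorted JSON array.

Convert to CNF:
  S -> T0 A | T0 B | T0 T0 | T0 X2
  A -> A T0 | T0 T0
  B -> T0 T1 | a
  T0 -> a
  T1 -> b
  X2 -> S S

Fill CYK table bottom-up (cells [i..j] with 5 ≤ i ≤ j ≤ 10 only):
  cell(5,5) a: {B,T0}  orig:{B}
  cell(6,6) a: {B,T0}  orig:{B}
  cell(7,7) a: {B,T0}  orig:{B}
  cell(8,8) a: {B,T0}  orig:{B}
  cell(9,9) a: {B,T0}  orig:{B}
  cell(10,10) a: {B,T0}  orig:{B}
  cell(5,6) aa: {A,S}
  cell(6,7) aa: {A,S}
  cell(7,8) aa: {A,S}
  cell(8,9) aa: {A,S}
  cell(9,10) aa: {A,S}
  cell(5,7) aaa: {A,S}
  cell(6,8) aaa: {A,S}
  cell(7,9) aaa: {A,S}
  cell(8,10) aaa: {A,S}
  cell(5,8) aaaa: {A,S,X2}  orig:{A,S}
  cell(6,9) aaaa: {A,S,X2}  orig:{A,S}
  cell(7,10) aaaa: {A,S,X2}  orig:{A,S}
  cell(5,9) aaaaa: {A,S,X2}  orig:{A,S}
  cell(6,10) aaaaa: {A,S,X2}  orig:{A,S}
  cell(5,10) aaaaaa: {A,S,X2}  orig:{A,S}

Original NTs in T[5,10] deriving "aaaaaa": ["A", "S"]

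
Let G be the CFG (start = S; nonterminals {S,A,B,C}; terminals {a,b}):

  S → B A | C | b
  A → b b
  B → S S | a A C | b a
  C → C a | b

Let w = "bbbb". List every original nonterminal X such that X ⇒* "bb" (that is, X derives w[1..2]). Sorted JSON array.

Convert to CNF:
  S -> B A | C T1 | b
  A -> T0 T0
  B -> S S | T0 T1 | T1 X2
  C -> C T1 | b
  T0 -> b
  T1 -> a
  X2 -> A C

CYK table (by increasing span), restricted to cells inside w[1..2]:
  [1..1]={C,S,T0}  "b"  orig:{C,S}
  [2..2]={C,S,T0}  "b"  orig:{C,S}
  [1..2]={A,B}  "bb"

Original NTs in T[1,2] deriving "bb": ["A", "B"]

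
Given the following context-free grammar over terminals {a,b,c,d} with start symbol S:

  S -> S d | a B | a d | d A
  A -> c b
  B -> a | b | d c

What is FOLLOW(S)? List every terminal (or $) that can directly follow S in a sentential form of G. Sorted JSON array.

FIRST iteration:
[1]
  A via A→c b: +{c}
  B via B→a: +{a}
  B via B→b: +{b}
  B via B→d c: +{d}
  S via S→a B: +{a}
  S via S→d A: +{d}
  FIRST[S]={a,d}  FIRST[A]={c}  FIRST[B]={a,b,d}
[2] done
  FIRST[S]={a,d}  FIRST[A]={c}  FIRST[B]={a,b,d}

FOLLOW sets:
seed FOLLOW(S) with $
pass 1:
  S→S d: FOLLOW(S) ⊇ FIRST(d) = {d}; new: +{d}
  S→a B: FOLLOW(B) ⊇ FOLLOW(S) ⊇ {$,d}; new: +{$,d}
  S→d A: FOLLOW(A) ⊇ FOLLOW(S) ⊇ {$,d}; new: +{$,d}
  FOLLOW[S]={$,d}  FOLLOW[A]={$,d}  FOLLOW[B]={$,d}
pass 2: — fixpoint
  FOLLOW[S]={$,d}  FOLLOW[A]={$,d}  FOLLOW[B]={$,d}

FOLLOW(S) = ["$", "d"]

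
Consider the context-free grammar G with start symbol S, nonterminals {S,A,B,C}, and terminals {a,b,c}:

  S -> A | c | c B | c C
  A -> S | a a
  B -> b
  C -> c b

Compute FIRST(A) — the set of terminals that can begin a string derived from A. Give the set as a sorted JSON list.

FIRST sets, iterate to fixpoint:
pass 1:
  A via A→a a: +{a}
  B via B→b: +{b}
  C via C→c b: +{c}
  S via S→A: +{a}
  S via S→c: +{c}
  S: {a,c}  A: {a}  B: {b}  C: {c}
pass 2:
  A via A→S: +{c}
  S: {a,c}  A: {a,c}  B: {b}  C: {c}
pass 3: — fixpoint
  S: {a,c}  A: {a,c}  B: {b}  C: {c}

FIRST(A) = ["a", "c"]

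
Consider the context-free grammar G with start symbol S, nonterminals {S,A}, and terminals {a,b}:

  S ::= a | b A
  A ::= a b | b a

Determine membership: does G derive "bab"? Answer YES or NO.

CNF form of G:
  S -> T1 A | a
  A -> T0 T1 | T1 T0
  T0 -> a
  T1 -> b

CYK fill:
  cell(0,0) b: {T1}  orig:{}
  cell(1,1) a: {S,T0}  orig:{S}
  cell(2,2) b: {T1}  orig:{}
  cell(0,1) ba: {A}
  cell(1,2) ab: {A}
  cell(0,2) bab: {S}

S ∈ T[0,2] ⇒ YES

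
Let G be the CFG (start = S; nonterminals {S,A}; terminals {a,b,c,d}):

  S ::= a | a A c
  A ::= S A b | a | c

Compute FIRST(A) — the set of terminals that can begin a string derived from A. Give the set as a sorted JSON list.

FIRST iteration:
pass 1:
  A via A→a: +{a}
  A via A→c: +{c}
  S via S→a: +{a}
  FIRST(S)={a}  FIRST(A)={a,c}
pass 2: done
  FIRST(S)={a}  FIRST(A)={a,c}

FIRST(A) = ["a", "c"]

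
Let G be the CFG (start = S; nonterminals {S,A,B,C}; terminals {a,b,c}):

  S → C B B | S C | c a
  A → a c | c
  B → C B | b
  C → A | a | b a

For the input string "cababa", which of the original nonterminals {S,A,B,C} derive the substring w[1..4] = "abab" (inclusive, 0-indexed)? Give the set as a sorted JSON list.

CNF form of G:
  S -> C X3 | S C | T1 T0
  A -> T0 T1 | c
  B -> C B | b
  C -> T0 T1 | T2 T0 | a | c
  T0 -> a
  T1 -> c
  T2 -> b
  X3 -> B B

CYK fill — only the sub-triangle for w[1..4]:
  T[1,1] 'a' = {C,T0}  orig:{C}
  T[2,2] 'b' = {B,T2}  orig:{B}
  T[3,3] 'a' = {C,T0}  orig:{C}
  T[4,4] 'b' = {B,T2}  orig:{B}
  T[1,2] 'ab' = {B}
  T[2,3] 'ba' = {C}
  T[3,4] 'ab' = {B}
  T[1,3] 'aba' = ∅
  T[2,4] 'bab' = {B,X3}  orig:{B}
  T[1,4] 'abab' = {B,S,X3}  orig:{B,S}

Original NTs in T[1,4] deriving "abab": ["B", "S"]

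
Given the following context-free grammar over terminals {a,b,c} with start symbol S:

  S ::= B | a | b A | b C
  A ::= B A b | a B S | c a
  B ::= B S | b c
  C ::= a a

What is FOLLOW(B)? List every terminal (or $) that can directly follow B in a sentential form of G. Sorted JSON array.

Compute FIRST by fixpoint:
round 1:
  A via A→a B S: +{a}
  A via A→c a: +{c}
  B via B→b c: +{b}
  C via C→a a: +{a}
  S via S→B: +{b}
  S via S→a: +{a}
  S: {a,b}  A: {a,c}  B: {b}  C: {a}
round 2:
  A via A→B A b: +{b}
  S: {a,b}  A: {a,b,c}  B: {b}  C: {a}
round 3: — fixpoint
  S: {a,b}  A: {a,b,c}  B: {b}  C: {a}

FOLLOW sets:
initialize: $ ∈ FOLLOW(S)
iter 1:
  A→B A b: FOLLOW(B) ⊇ FIRST(A) = {a,b,c}; new: +{a,b,c}
  A→B A b: FOLLOW(A) ⊇ FIRST(b) = {b}; new: +{b}
  A→a B S: FOLLOW(S) ⊇ FOLLOW(A) ⊇ {b}; new: +{b}
  B→B S: FOLLOW(S) ⊇ FOLLOW(B) ⊇ {a,b,c}; new: +{a,c}
  S→B: FOLLOW(B) ⊇ FOLLOW(S) ⊇ {$,a,b,c}; new: +{$}
  S→b A: FOLLOW(A) ⊇ FOLLOW(S) ⊇ {$,a,b,c}; new: +{$,a,c}
  S→b C: FOLLOW(C) ⊇ FOLLOW(S) ⊇ {$,a,b,c}; new: +{$,a,b,c}
  FOLLOW(S)={$,a,b,c}  FOLLOW(A)={$,a,b,c}  FOLLOW(B)={$,a,b,c}  FOLLOW(C)={$,a,b,c}
iter 2: (no change)
  FOLLOW(S)={$,a,b,c}  FOLLOW(A)={$,a,b,c}  FOLLOW(B)={$,a,b,c}  FOLLOW(C)={$,a,b,c}

FOLLOW(B) = ["$", "a", "b", "c"]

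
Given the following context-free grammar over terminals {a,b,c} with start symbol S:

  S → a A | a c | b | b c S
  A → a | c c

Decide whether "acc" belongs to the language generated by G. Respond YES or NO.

CNF form of G:
  S -> T1 A | T1 T0 | T2 X3 | b
  A -> T0 T0 | a
  T0 -> c
  T1 -> a
  T2 -> b
  X3 -> T0 S

Fill CYK table bottom-up:
  [0..0]={A,T1}  "a"  orig:{A}
  [1..1]={T0}  "c"  orig:{}
  [2..2]={T0}  "c"  orig:{}
  [0..1]={S}  "ac"
  [1..2]={A}  "cc"
  [0..2]={S}  "acc"

S ∈ T[0,2] ⇒ YES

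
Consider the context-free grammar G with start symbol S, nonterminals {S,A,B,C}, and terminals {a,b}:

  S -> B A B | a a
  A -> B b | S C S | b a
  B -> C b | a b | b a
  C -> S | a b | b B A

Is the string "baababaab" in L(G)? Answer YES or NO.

CNF form of G:
  S -> B X5 | T1 T1
  A -> B T0 | S X2 | T0 T1
  B -> C T0 | T0 T1 | T1 T0
  C -> B X3 | T0 X4 | T1 T0 | T1 T1
  T0 -> b
  T1 -> a
  X2 -> C S
  X3 -> A B
  X4 -> B A
  X5 -> A B

Fill CYK table bottom-up:
  cell(0,0) b: {T0}  orig:{}
  cell(1,1) a: {T1}  orig:{}
  cell(2,2) a: {T1}  orig:{}
  cell(3,3) b: {T0}  orig:{}
  cell(4,4) a: {T1}  orig:{}
  cell(5,5) b: {T0}  orig:{}
  cell(6,6) a: {T1}  orig:{}
  cell(7,7) a: {T1}  orig:{}
  cell(8,8) b: {T0}  orig:{}
  cell(0,1) ba: {A,B}
  cell(1,2) aa: {C,S}
  cell(2,3) ab: {B,C}
  cell(3,4) ba: {A,B}
  cell(4,5) ab: {B,C}
  cell(5,6) ba: {A,B}
  cell(6,7) aa: {C,S}
  cell(7,8) ab: {B,C}
  cell(0,2) baa: ∅
  cell(1,3) aab: {B}
  cell(2,4) aba: ∅
  cell(3,5) bab: {A}
  cell(4,6) aba: ∅
  cell(5,7) baa: ∅
  cell(6,8) aab: {B}
  cell(0,3) baab: {X3,X5}  orig:{}
  cell(1,4) aaba: ∅
  cell(2,5) abab: ∅
  cell(3,6) baba: {X3,X4,X5}  orig:{}
  cell(4,7) abaa: {X2}  orig:{}
  cell(5,8) baab: {X3,X5}  orig:{}
  cell(0,4) baaba: ∅
  cell(1,5) aabab: ∅
  cell(2,6) ababa: ∅
  cell(3,7) babaa: ∅
  cell(4,8) abaab: ∅
  cell(0,5) baabab: ∅
  cell(1,6) aababa: ∅
  cell(2,7) ababaa: ∅
  cell(3,8) babaab: {C,S,X3,X5}  orig:{C,S}
  cell(0,6) baababa: ∅
  cell(1,7) aababaa: ∅
  cell(2,8) ababaab: ∅
  cell(0,7) baababaa: ∅
  cell(1,8) aababaab: {X2}  orig:{}
  cell(0,8) baababaab: ∅

S ∉ T[0,8] ⇒ NO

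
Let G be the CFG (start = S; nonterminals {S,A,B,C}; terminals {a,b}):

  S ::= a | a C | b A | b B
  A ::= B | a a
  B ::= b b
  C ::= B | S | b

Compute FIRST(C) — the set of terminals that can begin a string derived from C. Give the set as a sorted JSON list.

FIRST sets, iterate to fixpoint:
pass 1:
  A via A→a a: +{a}
  B via B→b b: +{b}
  C via C→B: +{b}
  S via S→a: +{a}
  S via S→b A: +{b}
  FIRST(S)={a,b}  FIRST(A)={a}  FIRST(B)={b}  FIRST(C)={b}
pass 2:
  A via A→B: +{b}
  C via C→S: +{a}
  FIRST(S)={a,b}  FIRST(A)={a,b}  FIRST(B)={b}  FIRST(C)={a,b}
pass 3: (stable)
  FIRST(S)={a,b}  FIRST(A)={a,b}  FIRST(B)={b}  FIRST(C)={a,b}

FIRST(C) = ["a", "b"]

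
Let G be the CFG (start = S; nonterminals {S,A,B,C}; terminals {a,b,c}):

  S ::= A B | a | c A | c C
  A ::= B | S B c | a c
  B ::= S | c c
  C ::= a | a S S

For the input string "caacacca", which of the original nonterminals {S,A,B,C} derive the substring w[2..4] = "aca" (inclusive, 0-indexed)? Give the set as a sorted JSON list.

Convert to CNF:
  S -> A B | T0 A | T0 C | a
  A -> A B | S X2 | T0 A | T0 C | T0 T0 | T1 T0 | a
  B -> A B | T0 A | T0 C | T0 T0 | a
  C -> T1 X3 | a
  T0 -> c
  T1 -> a
  X2 -> B T0
  X3 -> S S

CYK fill (cells [i..j] with 2 ≤ i ≤ j ≤ 4 only):
  cell(2,2) a: {A,B,C,S,T1}  orig:{A,B,C,S}
  cell(3,3) c: {T0}  orig:{}
  cell(4,4) a: {A,B,C,S,T1}  orig:{A,B,C,S}
  cell(2,3) ac: {A,X2}  orig:{A}
  cell(3,4) ca: {A,B,S}
  cell(2,4) aca: {A,B,S,X3}  orig:{A,B,S}

Original NTs in T[2,4] deriving "aca": ["A", "B", "S"]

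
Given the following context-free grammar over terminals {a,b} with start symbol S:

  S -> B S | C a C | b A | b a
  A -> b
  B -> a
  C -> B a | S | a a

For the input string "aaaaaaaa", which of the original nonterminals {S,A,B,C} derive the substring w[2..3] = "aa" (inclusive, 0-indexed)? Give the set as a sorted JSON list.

Convert to CNF:
  S -> B S | C X3 | T1 A | T1 T0
  A -> b
  B -> a
  C -> B S | B T0 | C X2 | T0 T0 | T1 A | T1 T0
  T0 -> a
  T1 -> b
  X2 -> T0 C
  X3 -> T0 C

CYK table (by increasing span) (cells [i..j] with 2 ≤ i ≤ j ≤ 3 only):
  [2..2]={B,T0}  "a"  orig:{B}
  [3..3]={B,T0}  "a"  orig:{B}
  [2..3]={C}  "aa"

Original NTs in T[2,3] deriving "aa": ["C"]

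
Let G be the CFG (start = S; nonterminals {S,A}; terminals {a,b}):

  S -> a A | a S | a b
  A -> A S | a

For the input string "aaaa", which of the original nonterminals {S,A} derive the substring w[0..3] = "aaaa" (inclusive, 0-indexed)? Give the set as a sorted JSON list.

CNF form of G:
  S -> T0 A | T0 S | T0 T1
  A -> A S | a
  T0 -> a
  T1 -> b

CYK table (by increasing span) — only the sub-triangle for w[0..3]:
  T[0,0] 'a' = {A,T0}  orig:{A}
  T[1,1] 'a' = {A,T0}  orig:{A}
  T[2,2] 'a' = {A,T0}  orig:{A}
  T[3,3] 'a' = {A,T0}  orig:{A}
  T[0,1] 'aa' = {S}
  T[1,2] 'aa' = {S}
  T[2,3] 'aa' = {S}
  T[0,2] 'aaa' = {A,S}
  T[1,3] 'aaa' = {A,S}
  T[0,3] 'aaaa' = {A,S}

Original NTs in T[0,3] deriving "aaaa": ["A", "S"]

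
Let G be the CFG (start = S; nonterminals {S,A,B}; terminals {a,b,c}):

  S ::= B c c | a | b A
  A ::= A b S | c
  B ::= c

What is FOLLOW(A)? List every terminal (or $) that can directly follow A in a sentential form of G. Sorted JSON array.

FIRST sets, iterate to fixpoint:
pass 1:
  A via A→c: +{c}
  B via B→c: +{c}
  S via S→B c c: +{c}
  S via S→a: +{a}
  S via S→b A: +{b}
  S: {a,b,c}  A: {c}  B: {c}
pass 2: — fixpoint
  S: {a,b,c}  A: {c}  B: {c}

FOLLOW iteration:
initialize: $ ∈ FOLLOW(S)
pass 1:
  A→A b S: FOLLOW(A) ⊇ FIRST(b) = {b}; new: +{b}
  A→A b S: FOLLOW(S) ⊇ FOLLOW(A) ⊇ {b}; new: +{b}
  S→B c c: FOLLOW(B) ⊇ FIRST(c) = {c}; new: +{c}
  S→b A: FOLLOW(A) ⊇ FOLLOW(S) ⊇ {$,b}; new: +{$}
  S: {$,b}  A: {$,b}  B: {c}
pass 2: (stable)
  S: {$,b}  A: {$,b}  B: {c}

FOLLOW(A) = ["$", "b"]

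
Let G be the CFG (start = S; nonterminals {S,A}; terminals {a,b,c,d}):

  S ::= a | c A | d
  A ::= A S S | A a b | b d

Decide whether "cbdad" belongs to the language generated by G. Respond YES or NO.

CNF form of G:
  S -> T3 A | a | d
  A -> A X4 | A X5 | T1 T2
  T0 -> a
  T1 -> b
  T2 -> d
  T3 -> c
  X4 -> S S
  X5 -> T0 T1

CYK fill:
  [0..0]={T3}  "c"  orig:{}
  [1..1]={T1}  "b"  orig:{}
  [2..2]={S,T2}  "d"  orig:{S}
  [3..3]={S,T0}  "a"  orig:{S}
  [4..4]={S,T2}  "d"  orig:{S}
  [0..1]=∅  "cb"
  [1..2]={A}  "bd"
  [2..3]={X4}  "da"  orig:{}
  [3..4]={X4}  "ad"  orig:{}
  [0..2]={S}  "cbd"
  [1..3]=∅  "bda"
  [2..4]=∅  "dad"
  [0..3]={X4}  "cbda"  orig:{}
  [1..4]={A}  "bdad"
  [0..4]={S}  "cbdad"

S ∈ T[0,4] ⇒ YES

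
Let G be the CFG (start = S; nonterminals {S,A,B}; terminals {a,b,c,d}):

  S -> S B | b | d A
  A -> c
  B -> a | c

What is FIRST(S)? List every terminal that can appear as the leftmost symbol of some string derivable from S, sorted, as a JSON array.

FIRST sets, iterate to fixpoint:
iter 1:
  A via A→c: +{c}
  B via B→a: +{a}
  B via B→c: +{c}
  S via S→b: +{b}
  S via S→d A: +{d}
  FIRST(S)={b,d}  FIRST(A)={c}  FIRST(B)={a,c}
iter 2: (stable)
  FIRST(S)={b,d}  FIRST(A)={c}  FIRST(B)={a,c}

FIRST(S) = ["b", "d"]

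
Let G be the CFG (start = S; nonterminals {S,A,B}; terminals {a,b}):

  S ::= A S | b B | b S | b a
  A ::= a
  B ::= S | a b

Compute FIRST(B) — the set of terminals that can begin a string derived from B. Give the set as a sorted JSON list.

FIRST iteration:
iter 1:
  A via A→a: +{a}
  B via B→a b: +{a}
  S via S→A S: +{a}
  S via S→b B: +{b}
  FIRST(S)={a,b}  FIRST(A)={a}  FIRST(B)={a}
iter 2:
  B via B→S: +{b}
  FIRST(S)={a,b}  FIRST(A)={a}  FIRST(B)={a,b}
iter 3: done
  FIRST(S)={a,b}  FIRST(A)={a}  FIRST(B)={a,b}

FIRST(B) = ["a", "b"]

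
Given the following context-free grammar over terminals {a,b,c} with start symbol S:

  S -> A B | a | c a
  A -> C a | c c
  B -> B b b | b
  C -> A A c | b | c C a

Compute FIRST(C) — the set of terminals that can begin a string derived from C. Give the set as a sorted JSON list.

Compute FIRST by fixpoint:
pass 1:
  A via A→c c: +{c}
  B via B→b: +{b}
  C via C→A A c: +{c}
  C via C→b: +{b}
  S via S→A B: +{c}
  S via S→a: +{a}
  FIRST(S)={a,c}  FIRST(A)={c}  FIRST(B)={b}  FIRST(C)={b,c}
pass 2:
  A via A→C a: +{b}
  S via S→A B: +{b}
  FIRST(S)={a,b,c}  FIRST(A)={b,c}  FIRST(B)={b}  FIRST(C)={b,c}
pass 3: — fixpoint
  FIRST(S)={a,b,c}  FIRST(A)={b,c}  FIRST(B)={b}  FIRST(C)={b,c}

FIRST(C) = ["b", "c"]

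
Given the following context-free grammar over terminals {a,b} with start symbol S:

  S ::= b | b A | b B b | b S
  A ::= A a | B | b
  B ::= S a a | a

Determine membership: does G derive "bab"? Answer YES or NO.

CNF form of G:
  S -> T1 A | T1 S | T1 X4 | b
  A -> A T0 | S X2 | a | b
  B -> S X3 | a
  T0 -> a
  T1 -> b
  X2 -> T0 T0
  X3 -> T0 T0
  X4 -> B T1

CYK table (by increasing span):
  cell(0,0) b: {A,S,T1}  orig:{A,S}
  cell(1,1) a: {A,B,T0}  orig:{A,B}
  cell(2,2) b: {A,S,T1}  orig:{A,S}
  cell(0,1) ba: {A,S}
  cell(1,2) ab: {X4}  orig:{}
  cell(0,2) bab: {S}

S ∈ T[0,2] ⇒ YES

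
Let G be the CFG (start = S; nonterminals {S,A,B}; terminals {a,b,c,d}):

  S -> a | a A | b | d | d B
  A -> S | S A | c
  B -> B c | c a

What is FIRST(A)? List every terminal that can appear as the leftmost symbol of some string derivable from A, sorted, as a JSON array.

FIRST sets, iterate to fixpoint:
pass 1:
  A via A→c: +{c}
  B via B→c a: +{c}
  S via S→a: +{a}
  S via S→b: +{b}
  S via S→d: +{d}
  S: {a,b,d}  A: {c}  B: {c}
pass 2:
  A via A→S: +{a,b,d}
  S: {a,b,d}  A: {a,b,c,d}  B: {c}
pass 3: (no change)
  S: {a,b,d}  A: {a,b,c,d}  B: {c}

FIRST(A) = ["a", "b", "c", "d"]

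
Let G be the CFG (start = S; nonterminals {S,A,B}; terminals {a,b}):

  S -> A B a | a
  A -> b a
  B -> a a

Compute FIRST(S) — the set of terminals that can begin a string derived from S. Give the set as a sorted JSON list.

Compute FIRST by fixpoint:
round 1:
  A via A→b a: +{b}
  B via B→a a: +{a}
  S via S→A B a: +{b}
  S via S→a: +{a}
  FIRST(S)={a,b}  FIRST(A)={b}  FIRST(B)={a}
round 2: (no change)
  FIRST(S)={a,b}  FIRST(A)={b}  FIRST(B)={a}

FIRST(S) = ["a", "b"]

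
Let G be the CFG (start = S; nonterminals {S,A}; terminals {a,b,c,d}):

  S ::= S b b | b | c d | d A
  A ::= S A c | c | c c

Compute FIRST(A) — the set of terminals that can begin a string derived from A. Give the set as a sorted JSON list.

FIRST iteration:
round 1:
  A via A→c: +{c}
  S via S→b: +{b}
  S via S→c d: +{c}
  S via S→d A: +{d}
  FIRST(S)={b,c,d}  FIRST(A)={c}
round 2:
  A via A→S A c: +{b,d}
  FIRST(S)={b,c,d}  FIRST(A)={b,c,d}
round 3: — fixpoint
  FIRST(S)={b,c,d}  FIRST(A)={b,c,d}

FIRST(A) = ["b", "c", "d"]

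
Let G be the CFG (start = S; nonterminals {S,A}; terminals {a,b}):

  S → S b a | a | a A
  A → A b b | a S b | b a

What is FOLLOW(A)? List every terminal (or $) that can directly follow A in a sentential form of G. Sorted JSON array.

FIRST iteration:
round 1:
  A via A→a S b: +{a}
  A via A→b a: +{b}
  S via S→a: +{a}
  S: {a}  A: {a,b}
round 2: done
  S: {a}  A: {a,b}

FOLLOW sets:
seed FOLLOW(S) with $
pass 1:
  A→A b b: FOLLOW(A) ⊇ FIRST(b) = {b}; new: +{b}
  A→a S b: FOLLOW(S) ⊇ FIRST(b) = {b}; new: +{b}
  S→a A: FOLLOW(A) ⊇ FOLLOW(S) ⊇ {$,b}; new: +{$}
  FOLLOW[S]={$,b}  FOLLOW[A]={$,b}
pass 2: — fixpoint
  FOLLOW[S]={$,b}  FOLLOW[A]={$,b}

FOLLOW(A) = ["$", "b"]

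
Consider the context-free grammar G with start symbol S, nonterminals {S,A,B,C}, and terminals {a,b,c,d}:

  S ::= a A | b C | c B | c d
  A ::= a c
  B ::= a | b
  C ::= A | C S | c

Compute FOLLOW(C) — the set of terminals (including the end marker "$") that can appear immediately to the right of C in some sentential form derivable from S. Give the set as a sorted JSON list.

Compute FIRST by fixpoint:
round 1:
  A via A→a c: +{a}
  B via B→a: +{a}
  B via B→b: +{b}
  C via C→A: +{a}
  C via C→c: +{c}
  S via S→a A: +{a}
  S via S→b C: +{b}
  S via S→c B: +{c}
  FIRST[S]={a,b,c}  FIRST[A]={a}  FIRST[B]={a,b}  FIRST[C]={a,c}
round 2: — fixpoint
  FIRST[S]={a,b,c}  FIRST[A]={a}  FIRST[B]={a,b}  FIRST[C]={a,c}

FOLLOW sets:
FOLLOW(S) := {$}
iter 1:
  C→C S: FOLLOW(C) ⊇ FIRST(S) = {a,b,c}; new: +{a,b,c}
  C→C S: FOLLOW(S) ⊇ FOLLOW(C) ⊇ {a,b,c}; new: +{a,b,c}
  S→a A: FOLLOW(A) ⊇ FOLLOW(S) ⊇ {$,a,b,c}; new: +{$,a,b,c}
  S→b C: FOLLOW(C) ⊇ FOLLOW(S) ⊇ {$,a,b,c}; new: +{$}
  S→c B: FOLLOW(B) ⊇ FOLLOW(S) ⊇ {$,a,b,c}; new: +{$,a,b,c}
  S: {$,a,b,c}  A: {$,a,b,c}  B: {$,a,b,c}  C: {$,a,b,c}
iter 2: — fixpoint
  S: {$,a,b,c}  A: {$,a,b,c}  B: {$,a,b,c}  C: {$,a,b,c}

FOLLOW(C) = ["$", "a", "b", "c"]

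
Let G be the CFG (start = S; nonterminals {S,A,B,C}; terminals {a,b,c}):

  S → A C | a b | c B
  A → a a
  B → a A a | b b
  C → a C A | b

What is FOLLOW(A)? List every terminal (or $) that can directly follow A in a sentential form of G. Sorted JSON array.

FIRST sets, iterate to fixpoint:
round 1:
  A via A→a a: +{a}
  B via B→a A a: +{a}
  B via B→b b: +{b}
  C via C→a C A: +{a}
  C via C→b: +{b}
  S via S→A C: +{a}
  S via S→c B: +{c}
  FIRST[S]={a,c}  FIRST[A]={a}  FIRST[B]={a,b}  FIRST[C]={a,b}
round 2: — fixpoint
  FIRST[S]={a,c}  FIRST[A]={a}  FIRST[B]={a,b}  FIRST[C]={a,b}

FOLLOW sets:
seed FOLLOW(S) with $
iter 1:
  B→a A a: FOLLOW(A) ⊇ FIRST(a) = {a}; new: +{a}
  C→a C A: FOLLOW(C) ⊇ FIRST(A) = {a}; new: +{a}
  S→A C: FOLLOW(A) ⊇ FIRST(C) = {a,b}; new: +{b}
  S→A C: FOLLOW(C) ⊇ FOLLOW(S) ⊇ {$}; new: +{$}
  S→c B: FOLLOW(B) ⊇ FOLLOW(S) ⊇ {$}; new: +{$}
  S: {$}  A: {a,b}  B: {$}  C: {$,a}
iter 2:
  C→a C A: FOLLOW(A) ⊇ FOLLOW(C) ⊇ {$,a}; new: +{$}
  S: {$}  A: {$,a,b}  B: {$}  C: {$,a}
iter 3: done
  S: {$}  A: {$,a,b}  B: {$}  C: {$,a}

FOLLOW(A) = ["$", "a", "b"]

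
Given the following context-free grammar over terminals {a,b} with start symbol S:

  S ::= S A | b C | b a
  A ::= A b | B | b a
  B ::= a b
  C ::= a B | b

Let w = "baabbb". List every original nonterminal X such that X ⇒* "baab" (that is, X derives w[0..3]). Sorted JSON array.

CNF form of G:
  S -> S A | T0 C | T0 T1
  A -> A T0 | T0 T1 | T1 T0
  B -> T1 T0
  C -> T1 B | b
  T0 -> b
  T1 -> a

CYK table (by increasing span) (cells [i..j] with 0 ≤ i ≤ j ≤ 3 only):
  T[0,0] 'b' = {C,T0}  orig:{C}
  T[1,1] 'a' = {T1}  orig:{}
  T[2,2] 'a' = {T1}  orig:{}
  T[3,3] 'b' = {C,T0}  orig:{C}
  T[0,1] 'ba' = {A,S}
  T[1,2] 'aa' = ∅
  T[2,3] 'ab' = {A,B}
  T[0,2] 'baa' = ∅
  T[1,3] 'aab' = {C}
  T[0,3] 'baab' = {S}

Original NTs in T[0,3] deriving "baab": ["S"]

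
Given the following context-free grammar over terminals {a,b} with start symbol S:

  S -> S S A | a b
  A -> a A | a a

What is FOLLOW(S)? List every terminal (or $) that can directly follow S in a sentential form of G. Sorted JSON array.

FIRST sets, iterate to fixpoint:
round 1:
  A via A→a A: +{a}
  S via S→a b: +{a}
  FIRST(S)={a}  FIRST(A)={a}
round 2: (no change)
  FIRST(S)={a}  FIRST(A)={a}

FOLLOW sets:
FOLLOW(S) := {$}
iter 1:
  S→S S A: FOLLOW(S) ⊇ FIRST(S) = {a}; new: +{a}
  S→S S A: FOLLOW(A) ⊇ FOLLOW(S) ⊇ {$,a}; new: +{$,a}
  FOLLOW[S]={$,a}  FOLLOW[A]={$,a}
iter 2: (stable)
  FOLLOW[S]={$,a}  FOLLOW[A]={$,a}

FOLLOW(S) = ["$", "a"]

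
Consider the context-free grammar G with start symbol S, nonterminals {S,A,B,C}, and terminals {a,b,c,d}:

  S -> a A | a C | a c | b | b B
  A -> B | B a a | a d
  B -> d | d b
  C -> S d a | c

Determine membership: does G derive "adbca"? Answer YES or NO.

CNF form of G:
  S -> T0 A | T0 C | T0 T3 | T2 B | b
  A -> B X4 | T0 T1 | T1 T2 | d
  B -> T1 T2 | d
  C -> S X5 | c
  T0 -> a
  T1 -> d
  T2 -> b
  T3 -> c
  X4 -> T0 T0
  X5 -> T1 T0

CYK table (by increasing span):
  cell(0,0) a: {T0}  orig:{}
  cell(1,1) d: {A,B,T1}  orig:{A,B}
  cell(2,2) b: {S,T2}  orig:{S}
  cell(3,3) c: {C,T3}  orig:{C}
  cell(4,4) a: {T0}  orig:{}
  cell(0,1) ad: {A,S}
  cell(1,2) db: {A,B}
  cell(2,3) bc: ∅
  cell(3,4) ca: ∅
  cell(0,2) adb: {S}
  cell(1,3) dbc: ∅
  cell(2,4) bca: ∅
  cell(0,3) adbc: ∅
  cell(1,4) dbca: ∅
  cell(0,4) adbca: ∅

S ∉ T[0,4] ⇒ NO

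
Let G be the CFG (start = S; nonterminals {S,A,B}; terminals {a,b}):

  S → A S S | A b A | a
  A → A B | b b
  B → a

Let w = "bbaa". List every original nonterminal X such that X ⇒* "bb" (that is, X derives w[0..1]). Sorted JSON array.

CNF form of G:
  S -> A X1 | A X2 | a
  A -> A B | T0 T0
  B -> a
  T0 -> b
  X1 -> S S
  X2 -> T0 A

Fill CYK table bottom-up, restricted to cells inside w[0..1]:
  [0..0]={T0}  "b"  orig:{}
  [1..1]={T0}  "b"  orig:{}
  [0..1]={A}  "bb"

Original NTs in T[0,1] deriving "bb": ["A"]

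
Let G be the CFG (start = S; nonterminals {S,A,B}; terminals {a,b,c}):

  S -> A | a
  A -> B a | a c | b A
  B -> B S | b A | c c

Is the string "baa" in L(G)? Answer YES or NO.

CNF form of G:
  S -> B T0 | T0 T1 | T2 A | a
  A -> B T0 | T0 T1 | T2 A
  B -> B S | T1 T1 | T2 A
  T0 -> a
  T1 -> c
  T2 -> b

Fill CYK table bottom-up:
  T[0,0] 'b' = {T2}  orig:{}
  T[1,1] 'a' = {S,T0}  orig:{S}
  T[2,2] 'a' = {S,T0}  orig:{S}
  T[0,1] 'ba' = ∅
  T[1,2] 'aa' = ∅
  T[0,2] 'baa' = ∅

S ∉ T[0,2] ⇒ NO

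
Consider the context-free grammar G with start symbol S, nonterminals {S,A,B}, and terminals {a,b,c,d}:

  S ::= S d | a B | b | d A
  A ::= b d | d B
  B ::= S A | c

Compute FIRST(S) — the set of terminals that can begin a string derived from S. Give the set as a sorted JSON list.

FIRST sets, iterate to fixpoint:
round 1:
  A via A→b d: +{b}
  A via A→d B: +{d}
  B via B→c: +{c}
  S via S→a B: +{a}
  S via S→b: +{b}
  S via S→d A: +{d}
  S: {a,b,d}  A: {b,d}  B: {c}
round 2:
  B via B→S A: +{a,b,d}
  S: {a,b,d}  A: {b,d}  B: {a,b,c,d}
round 3: (no change)
  S: {a,b,d}  A: {b,d}  B: {a,b,c,d}

FIRST(S) = ["a", "b", "d"]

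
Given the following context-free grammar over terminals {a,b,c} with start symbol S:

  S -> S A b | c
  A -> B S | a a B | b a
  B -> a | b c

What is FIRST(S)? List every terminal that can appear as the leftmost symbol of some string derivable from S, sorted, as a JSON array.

FIRST sets, iterate to fixpoint:
round 1:
  A via A→a a B: +{a}
  A via A→b a: +{b}
  B via B→a: +{a}
  B via B→b c: +{b}
  S via S→c: +{c}
  FIRST[S]={c}  FIRST[A]={a,b}  FIRST[B]={a,b}
round 2: — fixpoint
  FIRST[S]={c}  FIRST[A]={a,b}  FIRST[B]={a,b}

FIRST(S) = ["c"]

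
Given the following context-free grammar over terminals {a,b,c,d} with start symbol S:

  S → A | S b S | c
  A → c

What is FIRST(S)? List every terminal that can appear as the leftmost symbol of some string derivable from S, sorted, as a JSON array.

FIRST iteration:
iter 1:
  A via A→c: +{c}
  S via S→A: +{c}
  FIRST[S]={c}  FIRST[A]={c}
iter 2: — fixpoint
  FIRST[S]={c}  FIRST[A]={c}

FIRST(S) = ["c"]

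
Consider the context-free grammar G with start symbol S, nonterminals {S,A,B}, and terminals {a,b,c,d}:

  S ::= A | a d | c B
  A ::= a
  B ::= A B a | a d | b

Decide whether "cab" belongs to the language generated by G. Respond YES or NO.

Convert to CNF:
  S -> T0 T1 | T2 B | a
  A -> a
  B -> A X3 | T0 T1 | b
  T0 -> a
  T1 -> d
  T2 -> c
  X3 -> B T0

CYK table (by increasing span):
  cell(0,0) c: {T2}  orig:{}
  cell(1,1) a: {A,S,T0}  orig:{A,S}
  cell(2,2) b: {B}
  cell(0,1) ca: ∅
  cell(1,2) ab: ∅
  cell(0,2) cab: ∅

S ∉ T[0,2] ⇒ NO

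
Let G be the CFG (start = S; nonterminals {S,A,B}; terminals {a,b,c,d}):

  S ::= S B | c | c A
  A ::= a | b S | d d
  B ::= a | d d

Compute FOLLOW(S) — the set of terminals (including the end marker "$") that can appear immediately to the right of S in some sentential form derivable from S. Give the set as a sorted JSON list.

FIRST iteration:
[1]
  A via A→a: +{a}
  A via A→b S: +{b}
  A via A→d d: +{d}
  B via B→a: +{a}
  B via B→d d: +{d}
  S via S→c: +{c}
  FIRST(S)={c}  FIRST(A)={a,b,d}  FIRST(B)={a,d}
[2] — fixpoint
  FIRST(S)={c}  FIRST(A)={a,b,d}  FIRST(B)={a,d}

FOLLOW sets:
initialize: $ ∈ FOLLOW(S)
[1]
  S→S B: FOLLOW(S) ⊇ FIRST(B) = {a,d}; new: +{a,d}
  S→S B: FOLLOW(B) ⊇ FOLLOW(S) ⊇ {$,a,d}; new: +{$,a,d}
  S→c A: FOLLOW(A) ⊇ FOLLOW(S) ⊇ {$,a,d}; new: +{$,a,d}
  S: {$,a,d}  A: {$,a,d}  B: {$,a,d}
[2] done
  S: {$,a,d}  A: {$,a,d}  B: {$,a,d}

FOLLOW(S) = ["$", "a", "d"]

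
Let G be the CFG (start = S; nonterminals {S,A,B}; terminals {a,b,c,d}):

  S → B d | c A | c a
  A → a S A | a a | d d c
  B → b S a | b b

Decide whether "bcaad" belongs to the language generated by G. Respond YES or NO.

CNF form of G:
  S -> B T1 | T2 A | T2 T0
  A -> T0 T0 | T0 X4 | T1 X5
  B -> T3 T3 | T3 X6
  T0 -> a
  T1 -> d
  T2 -> c
  T3 -> b
  X4 -> S A
  X5 -> T1 T2
  X6 -> S T0

Fill CYK table bottom-up:
  cell(0,0) b: {T3}  orig:{}
  cell(1,1) c: {T2}  orig:{}
  cell(2,2) a: {T0}  orig:{}
  cell(3,3) a: {T0}  orig:{}
  cell(4,4) d: {T1}  orig:{}
  cell(0,1) bc: ∅
  cell(1,2) ca: {S}
  cell(2,3) aa: {A}
  cell(3,4) ad: ∅
  cell(0,2) bca: ∅
  cell(1,3) caa: {S,X6}  orig:{S}
  cell(2,4) aad: ∅
  cell(0,3) bcaa: {B}
  cell(1,4) caad: ∅
  cell(0,4) bcaad: {S}

S ∈ T[0,4] ⇒ YES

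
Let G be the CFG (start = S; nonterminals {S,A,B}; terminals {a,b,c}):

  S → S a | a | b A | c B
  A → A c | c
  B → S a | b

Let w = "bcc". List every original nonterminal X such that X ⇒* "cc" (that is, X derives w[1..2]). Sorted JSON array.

CNF form of G:
  S -> S T1 | T0 B | T2 A | a
  A -> A T0 | c
  B -> S T1 | b
  T0 -> c
  T1 -> a
  T2 -> b

CYK fill (cells [i..j] with 1 ≤ i ≤ j ≤ 2 only):
  [1..1]={A,T0}  "c"  orig:{A}
  [2..2]={A,T0}  "c"  orig:{A}
  [1..2]={A}  "cc"

Original NTs in T[1,2] deriving "cc": ["A"]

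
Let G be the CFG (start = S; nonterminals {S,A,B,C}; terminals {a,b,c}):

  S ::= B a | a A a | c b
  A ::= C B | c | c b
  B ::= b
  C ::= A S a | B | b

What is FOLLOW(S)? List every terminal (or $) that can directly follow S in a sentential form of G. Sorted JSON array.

Compute FIRST by fixpoint:
[1]
  A via A→c: +{c}
  B via B→b: +{b}
  C via C→A S a: +{c}
  C via C→B: +{b}
  S via S→B a: +{b}
  S via S→a A a: +{a}
  S via S→c b: +{c}
  FIRST[S]={a,b,c}  FIRST[A]={c}  FIRST[B]={b}  FIRST[C]={b,c}
[2]
  A via A→C B: +{b}
  FIRST[S]={a,b,c}  FIRST[A]={b,c}  FIRST[B]={b}  FIRST[C]={b,c}
[3] — fixpoint
  FIRST[S]={a,b,c}  FIRST[A]={b,c}  FIRST[B]={b}  FIRST[C]={b,c}

Compute FOLLOW by fixpoint:
FOLLOW(S) := {$}
round 1:
  A→C B: FOLLOW(C) ⊇ FIRST(B) = {b}; new: +{b}
  C→A S a: FOLLOW(A) ⊇ FIRST(S) = {a,b,c}; new: +{a,b,c}
  C→A S a: FOLLOW(S) ⊇ FIRST(a) = {a}; new: +{a}
  C→B: FOLLOW(B) ⊇ FOLLOW(C) ⊇ {b}; new: +{b}
  S→B a: FOLLOW(B) ⊇ FIRST(a) = {a}; new: +{a}
  FOLLOW(S)={$,a}  FOLLOW(A)={a,b,c}  FOLLOW(B)={a,b}  FOLLOW(C)={b}
round 2:
  A→C B: FOLLOW(B) ⊇ FOLLOW(A) ⊇ {a,b,c}; new: +{c}
  FOLLOW(S)={$,a}  FOLLOW(A)={a,b,c}  FOLLOW(B)={a,b,c}  FOLLOW(C)={b}
round 3: — fixpoint
  FOLLOW(S)={$,a}  FOLLOW(A)={a,b,c}  FOLLOW(B)={a,b,c}  FOLLOW(C)={b}

FOLLOW(S) = ["$", "a"]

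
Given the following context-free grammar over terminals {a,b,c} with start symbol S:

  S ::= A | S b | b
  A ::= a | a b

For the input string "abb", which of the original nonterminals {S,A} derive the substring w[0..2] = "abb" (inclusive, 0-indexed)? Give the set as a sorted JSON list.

CNF form of G:
  S -> S T1 | T0 T1 | a | b
  A -> T0 T1 | a
  T0 -> a
  T1 -> b

CYK table (by increasing span) (cells [i..j] with 0 ≤ i ≤ j ≤ 2 only):
  [0..0]={A,S,T0}  "a"  orig:{A,S}
  [1..1]={S,T1}  "b"  orig:{S}
  [2..2]={S,T1}  "b"  orig:{S}
  [0..1]={A,S}  "ab"
  [1..2]={S}  "bb"
  [0..2]={S}  "abb"

Original NTs in T[0,2] deriving "abb": ["S"]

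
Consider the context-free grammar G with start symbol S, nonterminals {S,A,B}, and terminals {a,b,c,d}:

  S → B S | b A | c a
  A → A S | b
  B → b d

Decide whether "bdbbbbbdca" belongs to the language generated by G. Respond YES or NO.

CNF form of G:
  S -> B S | T0 A | T2 T3
  A -> A S | b
  B -> T0 T1
  T0 -> b
  T1 -> d
  T2 -> c
  T3 -> a

CYK table (by increasing span):
  cell(0,0) b: {A,T0}  orig:{A}
  cell(1,1) d: {T1}  orig:{}
  cell(2,2) b: {A,T0}  orig:{A}
  cell(3,3) b: {A,T0}  orig:{A}
  cell(4,4) b: {A,T0}  orig:{A}
  cell(5,5) b: {A,T0}  orig:{A}
  cell(6,6) b: {A,T0}  orig:{A}
  cell(7,7) d: {T1}  orig:{}
  cell(8,8) c: {T2}  orig:{}
  cell(9,9) a: {T3}  orig:{}
  cell(0,1) bd: {B}
  cell(1,2) db: ∅
  cell(2,3) bb: {S}
  cell(3,4) bb: {S}
  cell(4,5) bb: {S}
  cell(5,6) bb: {S}
  cell(6,7) bd: {B}
  cell(7,8) dc: ∅
  cell(8,9) ca: {S}
  cell(0,2) bdb: ∅
  cell(1,3) dbb: ∅
  cell(2,4) bbb: {A}
  cell(3,5) bbb: {A}
  cell(4,6) bbb: {A}
  cell(5,7) bbd: ∅
  cell(6,8) bdc: ∅
  cell(7,9) dca: ∅
  cell(0,3) bdbb: {S}
  cell(1,4) dbbb: ∅
  cell(2,5) bbbb: {S}
  cell(3,6) bbbb: {S}
  cell(4,7) bbbd: ∅
  cell(5,8) bbdc: ∅
  cell(6,9) bdca: {S}
  cell(0,4) bdbbb: ∅
  cell(1,5) dbbbb: ∅
  cell(2,6) bbbbb: {A}
  cell(3,7) bbbbd: ∅
  cell(4,8) bbbdc: ∅
  cell(5,9) bbdca: {A}
  cell(0,5) bdbbbb: {S}
  cell(1,6) dbbbbb: ∅
  cell(2,7) bbbbbd: ∅
  cell(3,8) bbbbdc: ∅
  cell(4,9) bbbdca: {S}
  cell(0,6) bdbbbbb: ∅
  cell(1,7) dbbbbbd: ∅
  cell(2,8) bbbbbdc: ∅
  cell(3,9) bbbbdca: {A}
  cell(0,7) bdbbbbbd: ∅
  cell(1,8) dbbbbbdc: ∅
  cell(2,9) bbbbbdca: {S}
  cell(0,8) bdbbbbbdc: ∅
  cell(1,9) dbbbbbdca: ∅
  cell(0,9) bdbbbbbdca: {S}

S ∈ T[0,9] ⇒ YES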